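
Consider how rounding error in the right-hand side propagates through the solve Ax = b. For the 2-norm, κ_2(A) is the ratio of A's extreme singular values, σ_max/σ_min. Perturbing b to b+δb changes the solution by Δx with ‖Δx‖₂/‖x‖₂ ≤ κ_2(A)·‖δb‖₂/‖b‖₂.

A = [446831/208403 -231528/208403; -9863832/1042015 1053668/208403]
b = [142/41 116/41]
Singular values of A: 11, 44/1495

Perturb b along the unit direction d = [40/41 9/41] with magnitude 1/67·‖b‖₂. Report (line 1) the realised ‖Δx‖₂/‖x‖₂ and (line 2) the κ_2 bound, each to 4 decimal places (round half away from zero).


largest singular value 11, smallest 44/1495
κ_2(A) = 11 / (44/1495) = 373.7500
κ_2(A)·‖δb‖/‖b‖ = 5.5784
solve Ax = b  →  x = [63.7968 120.0053]
‖b‖₂ = 4.4721 and ‖x‖₂ = 135.9092
δb = ε·‖b‖·d = [0.0651 0.0147]; solving A·Δx = δb gives ‖Δx‖ = 2.2679
dividing the unrounded norms, ‖Δx‖/‖x‖ = 0.0167
tightness: 0.0167 against a bound of 5.5784 (unrounded ratio ≈ 0.0030)

0.0167
5.5784


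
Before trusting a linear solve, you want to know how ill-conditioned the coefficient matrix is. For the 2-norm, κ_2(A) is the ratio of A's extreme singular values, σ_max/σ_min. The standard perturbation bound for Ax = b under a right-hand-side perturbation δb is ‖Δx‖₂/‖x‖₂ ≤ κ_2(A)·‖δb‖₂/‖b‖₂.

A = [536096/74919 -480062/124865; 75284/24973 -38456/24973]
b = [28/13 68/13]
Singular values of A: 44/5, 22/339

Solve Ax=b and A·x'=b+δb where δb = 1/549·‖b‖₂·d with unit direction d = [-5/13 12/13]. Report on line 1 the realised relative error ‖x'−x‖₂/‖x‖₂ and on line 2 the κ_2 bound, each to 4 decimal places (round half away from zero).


σ_max = 44/5, σ_min = 22/339
κ_2(A) = (44/5) / (22/339) = 135.6000
perturbation bound = 135.6000·1/549 = 0.2470
solve Ax = b  →  x = [29.4064 54.1711]
2-norm of b is 5.6569; of x, 61.6380
Δx = A⁻¹·δb where δb = 1/549·5.6569·d; ‖Δx‖ = 0.1588
relative error = 0.0026
realised/bound (from unrounded values) ≈ 0.0104

0.0026
0.2470


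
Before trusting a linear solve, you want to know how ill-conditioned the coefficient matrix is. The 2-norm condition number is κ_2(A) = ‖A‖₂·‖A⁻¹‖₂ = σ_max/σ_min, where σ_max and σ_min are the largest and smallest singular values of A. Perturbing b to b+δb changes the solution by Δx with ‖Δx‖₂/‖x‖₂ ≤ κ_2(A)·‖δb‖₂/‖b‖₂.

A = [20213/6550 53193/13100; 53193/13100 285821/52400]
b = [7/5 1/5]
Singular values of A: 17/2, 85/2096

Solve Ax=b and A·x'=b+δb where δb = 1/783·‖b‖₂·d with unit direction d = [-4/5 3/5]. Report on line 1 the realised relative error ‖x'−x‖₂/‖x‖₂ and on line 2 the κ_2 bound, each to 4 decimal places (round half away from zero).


largest singular value 17/2, smallest 85/2096
κ_2(A) = (17/2) / (85/2096) = 209.6000
worst-case relative error ≤ 209.6000 × 1/783 = 0.2677
solve Ax = b  →  x = [19.7976 -14.7012]
2-norm of b is 1.4142; of x, 24.6591
Δx = A⁻¹·δb where δb = 1/783·1.4142·d; ‖Δx‖ = 0.0445
realised ‖Δx‖/‖x‖ = 0.0018
realised/bound (from unrounded values) ≈ 0.0067

0.0018
0.2677


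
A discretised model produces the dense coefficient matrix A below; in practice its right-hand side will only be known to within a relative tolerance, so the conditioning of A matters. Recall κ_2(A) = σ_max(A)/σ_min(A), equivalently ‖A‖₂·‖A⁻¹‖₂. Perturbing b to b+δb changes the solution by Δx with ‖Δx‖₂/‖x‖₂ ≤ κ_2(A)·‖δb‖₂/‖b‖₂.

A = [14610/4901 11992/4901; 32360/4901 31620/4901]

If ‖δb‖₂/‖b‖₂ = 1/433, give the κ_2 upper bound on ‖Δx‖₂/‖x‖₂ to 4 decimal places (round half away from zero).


AᵀA = [7459300/142129 7091280/142129; 7091280/142129 6767056/142129]; tr = 16916/169, det = 1600/169
eigenvalues of AᵀA: λ = (tr ± √(tr²−4·det))/2 = 100, 16/169
κ = σ_max/σ_min = 10/(4/13) = 32.5000
worst-case relative error ≤ 32.5000 × 1/433 = 0.0751

0.0751


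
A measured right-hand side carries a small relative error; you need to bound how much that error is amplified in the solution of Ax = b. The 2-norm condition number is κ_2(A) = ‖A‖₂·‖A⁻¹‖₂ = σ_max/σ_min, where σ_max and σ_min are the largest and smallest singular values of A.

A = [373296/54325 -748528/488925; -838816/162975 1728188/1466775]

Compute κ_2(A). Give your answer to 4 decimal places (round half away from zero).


357.7500

AᵀA = [1910011136/25913025 -154709632/9328689; -154709632/9328689 7833445136/2098955025]; tr = 3964496272/51194025, det = 59969536/1279850625
eigenvalues of AᵀA: λ = (tr ± √(tr²−4·det))/2 = 1936/25, 30976/51194025
κ_2(A) = √(λ_max/λ_min) = √((1936/25) / (30976/51194025)) = 357.7500


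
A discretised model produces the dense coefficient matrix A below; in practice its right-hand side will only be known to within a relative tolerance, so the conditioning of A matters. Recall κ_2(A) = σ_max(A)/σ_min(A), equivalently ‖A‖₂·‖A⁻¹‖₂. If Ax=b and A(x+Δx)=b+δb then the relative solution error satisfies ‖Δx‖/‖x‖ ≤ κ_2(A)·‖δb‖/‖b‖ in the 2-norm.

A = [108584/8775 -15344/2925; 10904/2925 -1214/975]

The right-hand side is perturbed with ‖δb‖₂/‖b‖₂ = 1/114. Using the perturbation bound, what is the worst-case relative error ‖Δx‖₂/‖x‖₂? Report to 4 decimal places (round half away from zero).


M = AᵀA = [20576896/123201 -2856400/41067; -2856400/41067 397924/13689]. tr(M)=142948/729, det(M)=12544/729
solving λ² − 142948/729·λ + 12544/729 = 0 gives λ = 196, 64/729
κ_2(A) = √(λ_max/λ_min) = √(196 / (64/729)) = 47.2500
worst-case relative error ≤ 47.2500 × 1/114 = 0.4145

0.4145


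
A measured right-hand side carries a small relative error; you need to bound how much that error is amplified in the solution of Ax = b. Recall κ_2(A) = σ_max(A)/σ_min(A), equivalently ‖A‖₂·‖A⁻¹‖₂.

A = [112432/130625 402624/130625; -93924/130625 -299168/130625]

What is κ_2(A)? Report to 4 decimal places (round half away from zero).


AᵀA = [858506896/682515625 2934675072/682515625; 2934675072/682515625 10064303104/682515625]; tr = 17476496/1092025, det = 65536/1092025
char-poly roots: 16 and 4096/1092025
σ_max=√16=4, σ_min=√(4096/1092025)=(64/1045) → κ = 65.3125

65.3125


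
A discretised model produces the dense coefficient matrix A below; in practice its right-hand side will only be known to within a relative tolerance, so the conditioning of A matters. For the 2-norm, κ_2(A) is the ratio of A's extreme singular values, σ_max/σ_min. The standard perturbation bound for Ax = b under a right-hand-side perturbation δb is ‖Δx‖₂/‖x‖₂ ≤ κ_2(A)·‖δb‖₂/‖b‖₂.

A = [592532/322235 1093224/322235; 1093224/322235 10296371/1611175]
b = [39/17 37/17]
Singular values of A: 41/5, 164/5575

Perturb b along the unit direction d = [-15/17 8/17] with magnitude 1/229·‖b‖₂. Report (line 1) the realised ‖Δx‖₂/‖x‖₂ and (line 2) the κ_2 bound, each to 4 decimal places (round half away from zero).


0.0138
1.2172

from the listed singular values, σ₁ = 41/5, σ_n = 164/5575
κ = σ_max/σ_min = (41/5)/(164/5575) = 278.7500
worst-case relative error ≤ 278.7500 × 1/229 = 1.2172
solve Ax = b  →  x = [30.1668 -15.6743]
‖b‖ = 3.1623, ‖x‖ = 33.9959
re-solving with b+δb shifts x by Δx of norm 0.4694
relative error = 0.0138
realised/bound (from unrounded values) ≈ 0.0113


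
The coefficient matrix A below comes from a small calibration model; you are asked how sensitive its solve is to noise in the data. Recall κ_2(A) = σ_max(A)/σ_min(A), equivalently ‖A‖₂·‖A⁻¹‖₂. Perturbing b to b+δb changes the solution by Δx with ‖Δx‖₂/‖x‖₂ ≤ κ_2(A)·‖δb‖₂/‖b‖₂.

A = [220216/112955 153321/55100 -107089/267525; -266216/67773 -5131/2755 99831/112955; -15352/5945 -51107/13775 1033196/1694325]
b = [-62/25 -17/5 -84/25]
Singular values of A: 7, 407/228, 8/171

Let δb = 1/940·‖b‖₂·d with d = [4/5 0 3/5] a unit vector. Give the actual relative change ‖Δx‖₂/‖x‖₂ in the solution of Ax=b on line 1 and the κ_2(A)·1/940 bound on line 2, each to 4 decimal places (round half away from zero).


0.0014
0.1592

σ_max = 7, σ_min = 8/171
κ_2(A) = 7 / (8/171) = 149.6250
worst-case relative error ≤ 149.6250 × 1/940 = 0.1592
solve Ax = b  →  x = [-17.7117 -0.5158 -83.6524]
2-norm of b is 5.3852; of x, 85.5084
with δb = [0.0046 0.0000 0.0034], A·Δx = δb → ‖Δx‖ = 0.1225
dividing the unrounded norms, ‖Δx‖/‖x‖ = 0.0014
realised/bound (from unrounded values) ≈ 0.0090


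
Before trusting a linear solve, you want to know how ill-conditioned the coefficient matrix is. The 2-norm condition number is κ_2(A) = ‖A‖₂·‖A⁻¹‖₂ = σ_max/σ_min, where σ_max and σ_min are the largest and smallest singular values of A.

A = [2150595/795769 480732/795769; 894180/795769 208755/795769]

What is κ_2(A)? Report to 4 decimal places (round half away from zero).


form AᵀA = [32098323825/3747031369 7222037760/3747031369; 7222037760/3747031369 1625336721/3747031369] with trace 20061666/2229049 and determinant 2025/2229049
char-poly roots: 9 and 225/2229049
so κ_2 = √(9 / (225/2229049)) = 298.6000

298.6000


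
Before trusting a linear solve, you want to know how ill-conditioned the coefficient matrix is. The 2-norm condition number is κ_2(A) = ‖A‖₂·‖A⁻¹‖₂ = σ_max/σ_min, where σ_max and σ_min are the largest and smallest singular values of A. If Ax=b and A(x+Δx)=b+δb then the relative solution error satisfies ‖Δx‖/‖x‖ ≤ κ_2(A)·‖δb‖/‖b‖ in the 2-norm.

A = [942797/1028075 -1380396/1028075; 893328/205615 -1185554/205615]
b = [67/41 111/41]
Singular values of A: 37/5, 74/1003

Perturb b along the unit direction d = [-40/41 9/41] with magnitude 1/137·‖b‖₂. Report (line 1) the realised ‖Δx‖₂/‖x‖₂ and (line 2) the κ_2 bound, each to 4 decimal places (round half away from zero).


0.0231
0.7321

σ_max = 37/5, σ_min = 74/1003
κ = σ_max/σ_min = (37/5)/(74/1003) = 100.3000
κ_2(A)·‖δb‖/‖b‖ = 0.7321
solve Ax = b  →  x = [-10.6000 -8.4568]
2-norm of b is 3.1623; of x, 13.5601
re-solving with b+δb shifts x by Δx of norm 0.3129
dividing the unrounded norms, ‖Δx‖/‖x‖ = 0.0231
so the bound overstates the realised error by a factor of ≈ 31.7318 (computed from the unrounded values)


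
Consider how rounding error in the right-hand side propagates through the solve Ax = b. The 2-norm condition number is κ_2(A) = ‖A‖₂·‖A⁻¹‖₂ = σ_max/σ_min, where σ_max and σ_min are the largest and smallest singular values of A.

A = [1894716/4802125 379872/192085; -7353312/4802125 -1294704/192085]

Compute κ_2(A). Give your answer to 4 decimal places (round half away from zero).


AᵀA = [92257833744/36896647225 81920896128/7379329445; 81920896128/7379329445 72822447360/1475865889]; tr = 1137905424/21949225, det = 2985984/21949225
eigenvalues of AᵀA: λ = (tr ± √(tr²−4·det))/2 = 1296/25, 2304/877969
σ_max=√(1296/25)=(36/5), σ_min=√(2304/877969)=(48/937) → κ = 140.5500

140.5500


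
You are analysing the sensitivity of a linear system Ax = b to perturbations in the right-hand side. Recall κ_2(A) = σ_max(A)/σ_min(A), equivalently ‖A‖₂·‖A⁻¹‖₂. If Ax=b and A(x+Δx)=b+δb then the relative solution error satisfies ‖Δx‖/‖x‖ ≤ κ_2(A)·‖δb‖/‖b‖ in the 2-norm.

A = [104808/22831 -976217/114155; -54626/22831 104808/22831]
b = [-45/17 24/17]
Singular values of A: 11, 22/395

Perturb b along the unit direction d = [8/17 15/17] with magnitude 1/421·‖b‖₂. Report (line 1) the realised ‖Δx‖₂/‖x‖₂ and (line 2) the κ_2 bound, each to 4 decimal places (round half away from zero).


0.4691
0.4691

largest singular value 11, smallest 22/395
condition number: 11 ÷ (22/395) = 197.5000
perturbation bound = 197.5000·1/421 = 0.4691
solve Ax = b  →  x = [-0.1283 0.2406]
2-norm of b is 3.0000; of x, 0.2727
with δb = [0.0034 0.0063], A·Δx = δb → ‖Δx‖ = 0.1279
dividing the unrounded norms, ‖Δx‖/‖x‖ = 0.4691
realised/bound = 1 exactly: the bound is attained for this b and d


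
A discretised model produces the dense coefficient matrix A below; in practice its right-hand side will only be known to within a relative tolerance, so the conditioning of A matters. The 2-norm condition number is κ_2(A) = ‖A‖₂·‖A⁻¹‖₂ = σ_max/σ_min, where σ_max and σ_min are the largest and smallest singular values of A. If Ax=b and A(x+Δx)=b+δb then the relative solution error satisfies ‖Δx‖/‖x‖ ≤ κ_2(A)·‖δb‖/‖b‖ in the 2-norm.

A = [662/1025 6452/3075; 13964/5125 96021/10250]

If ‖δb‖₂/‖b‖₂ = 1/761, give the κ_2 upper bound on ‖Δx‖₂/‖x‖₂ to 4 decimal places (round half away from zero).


0.3942

form AᵀA = [122516/15625 1259986/46875; 1259986/46875 51840049/562500] with trace 90001/900 and determinant 1/9
char-poly roots: 100 and 1/900
σ_max=√100=10, σ_min=√(1/900)=(1/30) → κ = 300.0000
κ_2(A)·‖δb‖/‖b‖ = 0.3942


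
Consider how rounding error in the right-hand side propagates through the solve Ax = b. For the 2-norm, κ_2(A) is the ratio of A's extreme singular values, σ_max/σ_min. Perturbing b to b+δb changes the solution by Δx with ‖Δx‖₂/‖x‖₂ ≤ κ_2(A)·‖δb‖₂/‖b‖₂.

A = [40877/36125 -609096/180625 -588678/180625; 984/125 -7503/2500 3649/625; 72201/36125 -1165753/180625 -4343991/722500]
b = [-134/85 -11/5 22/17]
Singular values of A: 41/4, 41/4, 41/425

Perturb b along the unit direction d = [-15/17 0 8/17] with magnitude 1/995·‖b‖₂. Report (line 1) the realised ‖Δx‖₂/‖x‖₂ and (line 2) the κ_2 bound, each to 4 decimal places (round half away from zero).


from the listed singular values, σ₁ = 41/4, σ_n = 41/425
κ_2(A) = (41/4) / (41/425) = 106.2500
bound on ‖Δx‖/‖x‖: κ·ε = 106.2500·1/995 = 0.1068
solve Ax = b  →  x = [-12.5951 -13.2332 9.8029]
2-norm of b is 3.0000; of x, 20.7329
with δb = [-0.0027 0.0000 0.0014], A·Δx = δb → ‖Δx‖ = 0.0313
dividing the unrounded norms, ‖Δx‖/‖x‖ = 0.0015
tightness: 0.0015 against a bound of 0.1068 (unrounded ratio ≈ 0.0141)

0.0015
0.1068


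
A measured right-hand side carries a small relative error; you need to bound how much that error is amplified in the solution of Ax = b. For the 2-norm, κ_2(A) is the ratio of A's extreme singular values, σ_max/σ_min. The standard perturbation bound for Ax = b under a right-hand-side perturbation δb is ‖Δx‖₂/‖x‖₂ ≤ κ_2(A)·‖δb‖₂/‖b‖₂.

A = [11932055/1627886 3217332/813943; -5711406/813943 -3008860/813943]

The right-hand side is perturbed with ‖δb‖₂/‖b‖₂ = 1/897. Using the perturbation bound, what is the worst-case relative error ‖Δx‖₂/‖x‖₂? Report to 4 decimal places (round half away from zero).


0.2301

AᵀA = [324440630809/3151025956 43257446190/787756489; 43257446190/787756489 23073084064/787756489]; tr = 1441982585/10903204, det = 1119364/2725801
eigenvalues of AᵀA: λ = (tr ± √(tr²−4·det))/2 = 529/4, 8464/2725801
κ_2(A) = √(λ_max/λ_min) = √((529/4) / (8464/2725801)) = 206.3750
bound on ‖Δx‖/‖x‖: κ·ε = 206.3750·1/897 = 0.2301


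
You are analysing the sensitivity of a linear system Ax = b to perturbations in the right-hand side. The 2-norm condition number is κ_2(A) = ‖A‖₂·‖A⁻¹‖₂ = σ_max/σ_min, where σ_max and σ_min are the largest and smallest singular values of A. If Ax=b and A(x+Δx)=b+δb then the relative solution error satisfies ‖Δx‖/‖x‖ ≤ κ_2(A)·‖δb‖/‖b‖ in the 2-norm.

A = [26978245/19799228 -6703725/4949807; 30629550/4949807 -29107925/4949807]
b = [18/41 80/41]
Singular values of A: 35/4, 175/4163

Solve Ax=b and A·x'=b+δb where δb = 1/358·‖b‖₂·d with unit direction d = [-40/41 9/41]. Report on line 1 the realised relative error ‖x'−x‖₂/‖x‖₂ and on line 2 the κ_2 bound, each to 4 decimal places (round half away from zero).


0.5814
0.5814

largest singular value 35/4, smallest 175/4163
condition number: (35/4) ÷ (175/4163) = 208.1500
κ_2(A)·‖δb‖/‖b‖ = 0.5814
solve Ax = b  →  x = [0.1655 -0.1576]
2-norm of b is 2.0000; of x, 0.2286
Δx = A⁻¹·δb where δb = 1/358·2.0000·d; ‖Δx‖ = 0.1329
realised ‖Δx‖/‖x‖ = 0.5814
realised/bound = 1 exactly: the bound is attained for this b and d


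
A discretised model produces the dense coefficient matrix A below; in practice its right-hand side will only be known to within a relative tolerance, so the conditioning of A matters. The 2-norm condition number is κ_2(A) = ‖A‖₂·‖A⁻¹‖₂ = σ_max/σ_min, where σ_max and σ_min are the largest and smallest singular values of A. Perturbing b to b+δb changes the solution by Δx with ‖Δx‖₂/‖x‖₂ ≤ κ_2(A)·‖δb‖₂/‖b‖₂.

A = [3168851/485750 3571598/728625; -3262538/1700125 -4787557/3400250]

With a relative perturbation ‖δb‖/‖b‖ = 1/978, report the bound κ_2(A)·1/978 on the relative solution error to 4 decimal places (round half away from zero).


0.3338

M = AᵀA = [855385333049/18498720100 481147194176/13874040075; 481147194176/13874040075 4330437638209/166488480900]. tr(M)=240578112713/3329769618, det(M)=1305015625/26638156944
λ_max, λ_min = (240578112713/3329769618 ± √14468913903964840519936/2771841427238966481)/2 = 289/4, 4515625/6659539236
κ = σ_max/σ_min = (17/2)/(2125/81606) = 326.4240
bound on ‖Δx‖/‖x‖: κ·ε = 326.4240·1/978 = 0.3338


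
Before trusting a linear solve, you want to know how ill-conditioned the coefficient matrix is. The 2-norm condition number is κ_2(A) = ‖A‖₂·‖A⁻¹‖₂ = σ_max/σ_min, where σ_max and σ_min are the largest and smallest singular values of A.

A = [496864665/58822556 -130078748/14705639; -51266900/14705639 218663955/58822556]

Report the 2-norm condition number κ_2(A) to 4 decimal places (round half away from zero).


312.0560

form AᵀA = [1709628496422025/20473923635344 -112191947726670/1279620227209; -112191947726670/1279620227209 1884861633823681/20473923635344] with trace 2137033371133/12172368392 and determinant 123288765625/389515788544
solving λ² − 2137033371133/12172368392·λ + 123288765625/389515788544 = 0 gives λ = 2809/16, 43890625/24344736784
σ_max=√(2809/16)=(53/4), σ_min=√(43890625/24344736784)=(6625/156028) → κ = 312.0560


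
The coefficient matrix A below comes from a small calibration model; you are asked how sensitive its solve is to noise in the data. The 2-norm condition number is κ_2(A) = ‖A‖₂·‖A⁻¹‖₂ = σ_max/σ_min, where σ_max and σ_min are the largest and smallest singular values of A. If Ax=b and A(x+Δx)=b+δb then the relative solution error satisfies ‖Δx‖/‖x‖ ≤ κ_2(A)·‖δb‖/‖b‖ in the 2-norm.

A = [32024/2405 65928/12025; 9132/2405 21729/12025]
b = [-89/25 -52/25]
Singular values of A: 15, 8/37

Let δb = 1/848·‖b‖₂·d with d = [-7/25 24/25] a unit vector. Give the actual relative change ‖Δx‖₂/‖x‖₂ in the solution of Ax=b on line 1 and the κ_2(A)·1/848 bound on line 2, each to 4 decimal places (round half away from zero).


from the listed singular values, σ₁ = 15, σ_n = 8/37
κ_2(A) = 15 / (8/37) = 69.3750
κ_2(A)·‖δb‖/‖b‖ = 0.0818
solve Ax = b  →  x = [1.5327 -4.3718]
2-norm of b is 4.1231; of x, 4.6327
δb = ε·‖b‖·d = [-0.0014 0.0047]; solving A·Δx = δb gives ‖Δx‖ = 0.0225
dividing the unrounded norms, ‖Δx‖/‖x‖ = 0.0049
tightness: 0.0049 against a bound of 0.0818 (unrounded ratio ≈ 0.0593)

0.0049
0.0818


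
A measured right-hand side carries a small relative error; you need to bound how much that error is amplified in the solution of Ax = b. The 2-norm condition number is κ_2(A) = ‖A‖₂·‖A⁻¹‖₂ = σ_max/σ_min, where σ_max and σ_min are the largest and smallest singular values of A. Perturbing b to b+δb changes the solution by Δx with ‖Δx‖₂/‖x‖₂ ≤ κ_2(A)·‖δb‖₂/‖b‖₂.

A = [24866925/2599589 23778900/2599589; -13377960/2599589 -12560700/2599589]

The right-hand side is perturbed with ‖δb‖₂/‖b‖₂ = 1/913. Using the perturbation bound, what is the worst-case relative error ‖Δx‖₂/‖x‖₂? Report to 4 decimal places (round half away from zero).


0.2888

M = AᵀA = [2758940390025/23383608889 2627490190500/23383608889; 2627490190500/23383608889 2502447300000/23383608889]. tr(M)=6256109025/27804529, det(M)=20250000/27804529
eigenvalues of AᵀA: λ = (tr ± √(tr²−4·det))/2 = 225, 90000/27804529
so κ_2 = √(225 / (90000/27804529)) = 263.6500
worst-case relative error ≤ 263.6500 × 1/913 = 0.2888


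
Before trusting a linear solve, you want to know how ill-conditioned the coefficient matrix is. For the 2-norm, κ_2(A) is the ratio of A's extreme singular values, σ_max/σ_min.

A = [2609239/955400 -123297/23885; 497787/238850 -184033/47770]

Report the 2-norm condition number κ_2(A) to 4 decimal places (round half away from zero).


form AᵀA = [430911940681/36511566400 -20197192437/912789160; -20197192437/912789160 3787069837/91278916] with trace 6732663929/126337600 and determinant 28398241/505350400
λ_max, λ_min = (6732663929/126337600 ± √45325175815245555441/15961189173760000)/2 = 5329/100, 5329/5053504
κ_2(A) = √(λ_max/λ_min) = √((5329/100) / (5329/5053504)) = 224.8000

224.8000


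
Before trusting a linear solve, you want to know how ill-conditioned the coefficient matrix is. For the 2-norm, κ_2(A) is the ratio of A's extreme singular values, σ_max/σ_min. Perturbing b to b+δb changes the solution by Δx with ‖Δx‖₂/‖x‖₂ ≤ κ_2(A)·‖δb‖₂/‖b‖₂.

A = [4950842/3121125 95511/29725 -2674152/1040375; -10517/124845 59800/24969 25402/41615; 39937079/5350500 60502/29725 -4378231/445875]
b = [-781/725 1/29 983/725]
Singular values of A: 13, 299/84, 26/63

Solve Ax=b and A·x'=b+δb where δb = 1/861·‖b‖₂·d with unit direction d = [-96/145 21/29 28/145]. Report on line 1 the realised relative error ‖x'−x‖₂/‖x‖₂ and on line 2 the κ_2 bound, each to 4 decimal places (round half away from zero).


from the listed singular values, σ₁ = 13, σ_n = 26/63
condition number: 13 ÷ (26/63) = 31.5000
perturbation bound = 31.5000·1/861 = 0.0366
solve Ax = b  →  x = [2.0205 -0.2572 1.3445]
2-norm of b is 1.7321; of x, 2.4405
δb = ε·‖b‖·d = [-0.0013 0.0015 0.0004]; solving A·Δx = δb gives ‖Δx‖ = 0.0049
relative error = 0.0020
so the bound overstates the realised error by a factor of ≈ 18.3175 (computed from the unrounded values)

0.0020
0.0366


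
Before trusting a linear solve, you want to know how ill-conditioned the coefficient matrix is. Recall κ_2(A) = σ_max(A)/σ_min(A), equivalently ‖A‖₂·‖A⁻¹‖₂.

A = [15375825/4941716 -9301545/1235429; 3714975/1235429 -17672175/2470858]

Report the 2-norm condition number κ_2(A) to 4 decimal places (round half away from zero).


AᵀA = [543677315625/29037523216 -326185855875/7259380804; -326185855875/7259380804 782854609725/7259380804]; tr = 21746128725/171819664, det = 102515625/687278656
λ_max, λ_min = (21746128725/171819664 ± √472876500324027875625/29521996937072896)/2 = 2025/16, 50625/42954916
so κ_2 = √((2025/16) / (50625/42954916)) = 327.7000

327.7000


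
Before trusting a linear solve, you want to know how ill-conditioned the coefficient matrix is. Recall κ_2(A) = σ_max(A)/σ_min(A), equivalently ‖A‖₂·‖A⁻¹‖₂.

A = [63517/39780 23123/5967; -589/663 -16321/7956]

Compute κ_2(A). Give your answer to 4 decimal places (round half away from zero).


135.0000

AᵀA = [18281401/5475600 1644716/205335; 1644716/205335 37896697/1971216]; tr = 3289793/145800, det = 130321/4665600
char-poly roots: 361/16 and 361/291600
κ_2(A) = √(λ_max/λ_min) = √((361/16) / (361/291600)) = 135.0000


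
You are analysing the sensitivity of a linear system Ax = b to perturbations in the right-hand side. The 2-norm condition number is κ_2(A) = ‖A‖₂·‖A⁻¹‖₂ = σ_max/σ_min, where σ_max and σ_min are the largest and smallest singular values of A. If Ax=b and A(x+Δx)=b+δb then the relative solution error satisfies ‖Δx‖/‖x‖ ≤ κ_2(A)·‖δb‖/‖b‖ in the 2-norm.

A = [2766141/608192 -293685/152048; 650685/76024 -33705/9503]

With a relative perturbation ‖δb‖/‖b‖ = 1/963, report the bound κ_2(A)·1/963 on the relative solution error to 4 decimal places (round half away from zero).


0.2858

M = AᵀA = [120237225129/1279922176 -12524516865/319980544; -12524516865/319980544 1304753625/79995136]. tr(M)=834989841/7573504, det(M)=4862025/30294016
eigenvalues of AᵀA: λ = (tr ± √(tr²−4·det))/2 = 441/4, 11025/7573504
so κ_2 = √((441/4) / (11025/7573504)) = 275.2000
κ_2(A)·‖δb‖/‖b‖ = 0.2858


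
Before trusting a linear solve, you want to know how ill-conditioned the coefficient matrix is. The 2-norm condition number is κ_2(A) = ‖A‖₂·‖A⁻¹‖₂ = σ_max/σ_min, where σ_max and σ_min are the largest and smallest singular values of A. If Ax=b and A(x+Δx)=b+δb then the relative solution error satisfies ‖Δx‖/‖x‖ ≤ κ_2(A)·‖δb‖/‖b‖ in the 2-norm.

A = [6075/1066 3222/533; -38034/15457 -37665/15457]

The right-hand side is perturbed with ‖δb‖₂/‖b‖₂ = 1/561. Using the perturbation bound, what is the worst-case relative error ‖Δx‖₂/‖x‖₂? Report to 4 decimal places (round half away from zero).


M = AᵀA = [217893321/5654884 57179115/1413721; 57179115/1413721 60055101/1413721]. tr(M)=544725/6724, det(M)=6561/6724
λ_max, λ_min = (544725/6724 ± √296548860969/45212176)/2 = 81, 81/6724
κ = σ_max/σ_min = 9/(9/82) = 82.0000
bound on ‖Δx‖/‖x‖: κ·ε = 82.0000·1/561 = 0.1462

0.1462


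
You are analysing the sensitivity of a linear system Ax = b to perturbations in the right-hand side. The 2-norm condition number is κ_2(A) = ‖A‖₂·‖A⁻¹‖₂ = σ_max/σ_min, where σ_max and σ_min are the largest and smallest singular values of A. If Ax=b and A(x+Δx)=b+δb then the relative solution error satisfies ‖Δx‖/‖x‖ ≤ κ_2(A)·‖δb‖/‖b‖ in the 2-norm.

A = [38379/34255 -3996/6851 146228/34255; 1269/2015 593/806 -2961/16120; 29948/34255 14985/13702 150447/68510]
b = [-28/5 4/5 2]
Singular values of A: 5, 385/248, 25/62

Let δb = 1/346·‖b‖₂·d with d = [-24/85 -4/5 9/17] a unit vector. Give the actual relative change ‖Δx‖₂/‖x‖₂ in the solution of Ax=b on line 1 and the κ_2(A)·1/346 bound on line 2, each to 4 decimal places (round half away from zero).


0.0076
0.0358

σ_max = 5, σ_min = 25/62
condition number: 5 ÷ (25/62) = 12.4000
worst-case relative error ≤ 12.4000 × 1/346 = 0.0358
solve Ax = b  →  x = [-3.6680 4.2861 0.2365]
‖b‖ = 6.0000, ‖x‖ = 5.6463
Δx = A⁻¹·δb where δb = 1/346·6.0000·d; ‖Δx‖ = 0.0430
relative error = 0.0076
so the bound overstates the realised error by a factor of ≈ 4.7052 (computed from the unrounded values)


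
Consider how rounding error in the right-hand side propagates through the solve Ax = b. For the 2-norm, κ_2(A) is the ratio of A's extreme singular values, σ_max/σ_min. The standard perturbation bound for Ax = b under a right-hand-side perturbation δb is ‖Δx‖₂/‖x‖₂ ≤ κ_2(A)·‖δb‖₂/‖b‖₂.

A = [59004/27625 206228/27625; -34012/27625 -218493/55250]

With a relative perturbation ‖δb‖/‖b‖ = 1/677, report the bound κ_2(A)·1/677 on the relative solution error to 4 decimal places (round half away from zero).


AᵀA = [3209888/528125 10992366/528125; 10992366/528125 150767573/2112500]; tr = 1308857/16900, det = 58564/105625
char-poly roots: 1936/25 and 121/16900
so κ_2 = √((1936/25) / (121/16900)) = 104.0000
perturbation bound = 104.0000·1/677 = 0.1536

0.1536


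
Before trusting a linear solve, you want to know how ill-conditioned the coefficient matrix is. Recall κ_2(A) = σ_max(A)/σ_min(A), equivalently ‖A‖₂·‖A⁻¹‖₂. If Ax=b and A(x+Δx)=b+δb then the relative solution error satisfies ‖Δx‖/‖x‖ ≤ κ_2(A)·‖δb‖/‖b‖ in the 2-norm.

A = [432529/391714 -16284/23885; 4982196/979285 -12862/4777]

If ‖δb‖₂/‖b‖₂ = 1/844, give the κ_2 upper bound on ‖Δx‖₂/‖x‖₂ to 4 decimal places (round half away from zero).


form AᵀA = [61847793769/2281972900 -329769054/22819729; -329769054/22819729 4400944756/570493225] with trace 274918937/7896100 and determinant 12117361/49350625
eigenvalues of AᵀA: λ = (tr ± √(tr²−4·det))/2 = 3481/100, 13924/1974025
σ_max=√(3481/100)=(59/10), σ_min=√(13924/1974025)=(118/1405) → κ = 70.2500
κ_2(A)·‖δb‖/‖b‖ = 0.0832

0.0832


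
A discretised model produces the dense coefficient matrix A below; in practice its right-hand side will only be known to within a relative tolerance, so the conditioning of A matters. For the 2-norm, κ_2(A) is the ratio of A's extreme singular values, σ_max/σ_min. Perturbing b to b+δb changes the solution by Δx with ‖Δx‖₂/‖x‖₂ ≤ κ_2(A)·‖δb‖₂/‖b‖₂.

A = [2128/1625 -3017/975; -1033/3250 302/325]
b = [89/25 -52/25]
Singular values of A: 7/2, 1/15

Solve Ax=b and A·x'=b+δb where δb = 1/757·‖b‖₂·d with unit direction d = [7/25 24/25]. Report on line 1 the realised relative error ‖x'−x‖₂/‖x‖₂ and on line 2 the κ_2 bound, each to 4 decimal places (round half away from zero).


0.0054
0.0694

σ_max = 7/2, σ_min = 1/15
κ = σ_max/σ_min = (7/2)/(1/15) = 52.5000
perturbation bound = 52.5000·1/757 = 0.0694
solve Ax = b  →  x = [-13.4066 -6.8242]
‖b‖ = 4.1231, ‖x‖ = 15.0435
δb = ε·‖b‖·d = [0.0015 0.0052]; solving A·Δx = δb gives ‖Δx‖ = 0.0817
relative error = 0.0054
tightness: 0.0054 against a bound of 0.0694 (unrounded ratio ≈ 0.0783)


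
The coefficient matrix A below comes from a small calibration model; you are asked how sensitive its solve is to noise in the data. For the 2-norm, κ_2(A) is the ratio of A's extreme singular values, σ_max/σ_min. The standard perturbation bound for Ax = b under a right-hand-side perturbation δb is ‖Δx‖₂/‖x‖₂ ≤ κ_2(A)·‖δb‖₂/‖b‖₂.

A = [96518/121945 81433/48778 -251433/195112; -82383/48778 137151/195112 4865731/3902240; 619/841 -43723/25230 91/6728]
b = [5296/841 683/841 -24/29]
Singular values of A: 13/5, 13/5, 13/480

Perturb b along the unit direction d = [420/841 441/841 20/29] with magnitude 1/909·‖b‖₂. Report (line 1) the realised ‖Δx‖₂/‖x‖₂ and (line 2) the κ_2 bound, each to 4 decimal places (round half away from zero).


σ_max = 13/5, σ_min = 13/480
condition number: (13/5) ÷ (13/480) = 96.0000
bound on ‖Δx‖/‖x‖: κ·ε = 96.0000·1/909 = 0.1056
solve Ax = b  →  x = [70.9529 31.2304 79.1512]
‖b‖ = 6.4031, ‖x‖ = 110.7906
Δx = A⁻¹·δb where δb = 1/909·6.4031·d; ‖Δx‖ = 0.2601
relative error = 0.0023
tightness: 0.0023 against a bound of 0.1056 (unrounded ratio ≈ 0.0222)

0.0023
0.1056


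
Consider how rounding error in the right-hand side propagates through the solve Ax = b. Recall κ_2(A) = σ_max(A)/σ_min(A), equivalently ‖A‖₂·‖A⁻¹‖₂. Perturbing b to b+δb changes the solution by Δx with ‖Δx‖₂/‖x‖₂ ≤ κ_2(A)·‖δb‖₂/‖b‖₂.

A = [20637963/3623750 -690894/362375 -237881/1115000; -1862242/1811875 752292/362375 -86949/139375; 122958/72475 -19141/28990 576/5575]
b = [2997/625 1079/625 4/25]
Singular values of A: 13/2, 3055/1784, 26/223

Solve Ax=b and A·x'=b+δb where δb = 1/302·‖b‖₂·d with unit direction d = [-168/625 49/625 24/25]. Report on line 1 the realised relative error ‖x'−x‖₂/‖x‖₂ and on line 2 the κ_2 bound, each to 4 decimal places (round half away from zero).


σ_max = 13/2, σ_min = 26/223
condition number: (13/2) ÷ (26/223) = 55.7500
bound on ‖Δx‖/‖x‖: κ·ε = 55.7500·1/302 = 0.1846
solve Ax = b  →  x = [-0.0788 -1.7890 -8.5910]
2-norm of b is 5.0990; of x, 8.7756
δb = ε·‖b‖·d = [-0.0045 0.0013 0.0162]; solving A·Δx = δb gives ‖Δx‖ = 0.1448
dividing the unrounded norms, ‖Δx‖/‖x‖ = 0.0165
tightness: 0.0165 against a bound of 0.1846 (unrounded ratio ≈ 0.0894)

0.0165
0.1846


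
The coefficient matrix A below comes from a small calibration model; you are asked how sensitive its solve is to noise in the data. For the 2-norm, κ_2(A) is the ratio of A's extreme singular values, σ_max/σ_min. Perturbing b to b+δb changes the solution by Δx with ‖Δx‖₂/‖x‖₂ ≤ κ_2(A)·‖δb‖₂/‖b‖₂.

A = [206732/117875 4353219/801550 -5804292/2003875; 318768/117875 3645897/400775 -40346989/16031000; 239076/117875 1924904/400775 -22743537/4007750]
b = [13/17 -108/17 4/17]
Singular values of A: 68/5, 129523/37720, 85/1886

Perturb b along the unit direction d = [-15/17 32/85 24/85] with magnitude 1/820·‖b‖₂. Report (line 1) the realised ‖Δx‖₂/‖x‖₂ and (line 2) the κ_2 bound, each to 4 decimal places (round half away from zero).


from the listed singular values, σ₁ = 68/5, σ_n = 85/1886
κ_2(A) = (68/5) / (85/1886) = 301.7600
perturbation bound = 301.7600·1/820 = 0.3680
solve Ax = b  →  x = [-63.9845 15.6481 -9.6659]
‖b‖₂ = 6.4031 and ‖x‖₂ = 66.5755
δb = ε·‖b‖·d = [-0.0069 0.0029 0.0022]; solving A·Δx = δb gives ‖Δx‖ = 0.1733
dividing the unrounded norms, ‖Δx‖/‖x‖ = 0.0026
realised/bound (from unrounded values) ≈ 0.0071

0.0026
0.3680


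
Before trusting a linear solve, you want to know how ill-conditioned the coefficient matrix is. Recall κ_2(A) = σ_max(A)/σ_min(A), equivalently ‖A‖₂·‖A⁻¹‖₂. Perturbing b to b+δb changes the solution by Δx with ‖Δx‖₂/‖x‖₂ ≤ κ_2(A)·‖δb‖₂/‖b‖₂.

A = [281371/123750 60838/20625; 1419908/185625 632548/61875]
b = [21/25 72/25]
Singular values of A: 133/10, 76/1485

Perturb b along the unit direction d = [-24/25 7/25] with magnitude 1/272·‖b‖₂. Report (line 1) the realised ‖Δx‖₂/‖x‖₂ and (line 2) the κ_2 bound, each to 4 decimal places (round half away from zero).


largest singular value 133/10, smallest 76/1485
κ_2(A) = (133/10) / (76/1485) = 259.8750
perturbation bound = 259.8750·1/272 = 0.9554
solve Ax = b  →  x = [0.1353 0.1805]
‖b‖ = 3.0000, ‖x‖ = 0.2256
δb = ε·‖b‖·d = [-0.0106 0.0031]; solving A·Δx = δb gives ‖Δx‖ = 0.2155
dividing the unrounded norms, ‖Δx‖/‖x‖ = 0.9554
tightness: 0.9554 against a bound of 0.9554; the bound is attained (ratio 1)

0.9554
0.9554


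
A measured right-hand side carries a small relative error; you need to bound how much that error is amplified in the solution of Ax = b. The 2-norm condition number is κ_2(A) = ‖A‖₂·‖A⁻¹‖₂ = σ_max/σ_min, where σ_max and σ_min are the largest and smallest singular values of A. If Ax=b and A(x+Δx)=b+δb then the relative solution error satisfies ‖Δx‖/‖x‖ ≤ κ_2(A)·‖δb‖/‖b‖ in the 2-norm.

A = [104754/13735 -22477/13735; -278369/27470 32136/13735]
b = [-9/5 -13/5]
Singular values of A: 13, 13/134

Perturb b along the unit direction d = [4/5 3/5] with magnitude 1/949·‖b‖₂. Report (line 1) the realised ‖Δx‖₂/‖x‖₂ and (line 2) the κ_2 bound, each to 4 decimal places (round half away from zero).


σ_max = 13, σ_min = 13/134
κ_2(A) = 13 / (13/134) = 134.0000
worst-case relative error ≤ 134.0000 × 1/949 = 0.1412
solve Ax = b  →  x = [-6.7129 -30.1857]
2-norm of b is 3.1623; of x, 30.9232
δb = ε·‖b‖·d = [0.0027 0.0020]; solving A·Δx = δb gives ‖Δx‖ = 0.0343
dividing the unrounded norms, ‖Δx‖/‖x‖ = 0.0011
so the bound overstates the realised error by a factor of ≈ 127.1240 (computed from the unrounded values)

0.0011
0.1412


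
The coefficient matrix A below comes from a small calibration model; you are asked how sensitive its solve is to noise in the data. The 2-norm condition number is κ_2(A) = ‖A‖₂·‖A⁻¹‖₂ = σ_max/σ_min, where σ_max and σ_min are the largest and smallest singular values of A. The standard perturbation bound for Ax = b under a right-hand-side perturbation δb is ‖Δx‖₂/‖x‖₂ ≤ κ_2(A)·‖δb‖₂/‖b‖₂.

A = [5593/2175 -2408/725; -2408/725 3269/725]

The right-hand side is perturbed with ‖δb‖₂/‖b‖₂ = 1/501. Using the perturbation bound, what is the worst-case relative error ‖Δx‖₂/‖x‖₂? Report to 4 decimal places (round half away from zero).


form AᵀA = [3338713/189225 -1483328/63075; -1483328/63075 659393/21025] with trace 370930/7569 and determinant 2401/7569
solving λ² − 370930/7569·λ + 2401/7569 = 0 gives λ = 49, 49/7569
κ_2(A) = √(λ_max/λ_min) = √(49 / (49/7569)) = 87.0000
worst-case relative error ≤ 87.0000 × 1/501 = 0.1737

0.1737


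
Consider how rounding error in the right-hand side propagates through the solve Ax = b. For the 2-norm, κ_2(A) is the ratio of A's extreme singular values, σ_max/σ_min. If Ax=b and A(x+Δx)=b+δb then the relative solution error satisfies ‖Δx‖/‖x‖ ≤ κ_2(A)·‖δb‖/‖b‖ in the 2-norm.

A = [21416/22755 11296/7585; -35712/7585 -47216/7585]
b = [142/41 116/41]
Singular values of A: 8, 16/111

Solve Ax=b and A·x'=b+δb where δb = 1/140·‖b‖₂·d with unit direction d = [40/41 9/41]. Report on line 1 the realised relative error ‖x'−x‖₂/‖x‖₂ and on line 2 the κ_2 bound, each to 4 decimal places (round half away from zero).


0.0080
0.3964

σ_max = 8, σ_min = 16/111
κ = σ_max/σ_min = 8/(16/111) = 55.5000
worst-case relative error ≤ 55.5000 × 1/140 = 0.3964
solve Ax = b  →  x = [-22.3500 16.4500]
‖b‖₂ = 4.4721 and ‖x‖₂ = 27.7511
re-solving with b+δb shifts x by Δx of norm 0.2216
dividing the unrounded norms, ‖Δx‖/‖x‖ = 0.0080
tightness: 0.0080 against a bound of 0.3964 (unrounded ratio ≈ 0.0201)


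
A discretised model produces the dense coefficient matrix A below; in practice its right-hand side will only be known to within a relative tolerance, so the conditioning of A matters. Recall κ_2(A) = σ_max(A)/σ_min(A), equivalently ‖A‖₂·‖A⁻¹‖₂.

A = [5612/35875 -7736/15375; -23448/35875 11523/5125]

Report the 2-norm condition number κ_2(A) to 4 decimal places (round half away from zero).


252.0000

AᵀA = [345808/765625 -508024/328125; -508024/328125 746497/140625]; tr = 12701/2205, det = 16/30625
char-poly roots: 144/25 and 1/11025
κ = σ_max/σ_min = (12/5)/(1/105) = 252.0000


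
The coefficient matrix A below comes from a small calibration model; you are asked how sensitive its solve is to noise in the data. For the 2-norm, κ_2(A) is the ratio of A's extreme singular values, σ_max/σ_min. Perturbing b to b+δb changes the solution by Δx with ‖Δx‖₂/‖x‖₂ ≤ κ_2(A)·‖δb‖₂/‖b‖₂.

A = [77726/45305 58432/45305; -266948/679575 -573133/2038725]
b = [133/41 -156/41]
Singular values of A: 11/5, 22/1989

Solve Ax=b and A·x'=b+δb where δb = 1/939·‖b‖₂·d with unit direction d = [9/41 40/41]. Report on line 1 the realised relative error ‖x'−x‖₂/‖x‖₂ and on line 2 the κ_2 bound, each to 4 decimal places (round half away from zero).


σ_max = 11/5, σ_min = 22/1989
κ = σ_max/σ_min = (11/5)/(22/1989) = 198.9000
worst-case relative error ≤ 198.9000 × 1/939 = 0.2118
solve Ax = b  →  x = [164.1909 -215.8909]
‖b‖ = 5.0000, ‖x‖ = 271.2334
Δx = A⁻¹·δb where δb = 1/939·5.0000·d; ‖Δx‖ = 0.4814
dividing the unrounded norms, ‖Δx‖/‖x‖ = 0.0018
tightness: 0.0018 against a bound of 0.2118 (unrounded ratio ≈ 0.0084)

0.0018
0.2118


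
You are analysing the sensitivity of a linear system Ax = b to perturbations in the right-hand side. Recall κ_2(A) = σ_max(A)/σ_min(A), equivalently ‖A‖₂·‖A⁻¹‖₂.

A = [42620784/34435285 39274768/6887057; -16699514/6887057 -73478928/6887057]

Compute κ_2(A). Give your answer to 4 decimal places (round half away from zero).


M = AᵀA = [30409603545604/4103075616025 27021568642848/820615123205; 27021568642848/820615123205 24019585679872/164123024641]. tr(M)=375311865284/2440854025, det(M)=945685504/2440854025
eigenvalues of AᵀA: λ = (tr ± √(tr²−4·det))/2 = 3844/25, 246016/97634161
σ_max=√(3844/25)=(62/5), σ_min=√(246016/97634161)=(496/9881) → κ = 247.0250

247.0250
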